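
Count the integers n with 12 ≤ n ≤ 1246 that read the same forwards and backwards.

101

The integers in [12, 1246] that read the same forwards and backwards: 22, 33, 44, 55, 66, 77, …, 1111, 1221.
101 qualify.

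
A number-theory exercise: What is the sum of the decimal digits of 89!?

89! = 16507955160908461081216919262453619309839666236496541854913520707833171034378509739399912570787600662729080382999756800000000000000000000
Sum of its 137 digits: 549.

549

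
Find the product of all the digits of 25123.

60

2×5×1×2×3 = 60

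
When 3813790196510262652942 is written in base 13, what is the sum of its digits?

3813790196510262652942 in base 13 is 27BB58079B6B3679B70B.
Digit sum: 2+7+11+11+5+8+0+7+9+11+6+11+3+6+7+9+11+7+0+11 = 142.

142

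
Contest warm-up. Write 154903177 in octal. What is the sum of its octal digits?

23

154903177 in base 8 is 1116721211.
Digit sum: 1+1+1+6+7+2+1+2+1+1 = 23.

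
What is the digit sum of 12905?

1+2+9+0+5 = 17

17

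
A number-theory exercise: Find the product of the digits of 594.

5×9×4 = 180

180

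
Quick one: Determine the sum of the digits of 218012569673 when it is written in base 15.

218012569673 in base 15 is 5A0E9B1E18.
Digit sum: 5+10+0+14+9+11+1+14+1+8 = 73.

73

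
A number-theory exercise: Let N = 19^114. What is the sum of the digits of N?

649

19^114 = 59966749513267825724908973980095118760861324233369594776004538342373439980068510542630407345872422176916353536468350271285969351953224368420622121
Sum of its 146 digits: 649.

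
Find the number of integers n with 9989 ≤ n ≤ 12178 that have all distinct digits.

378

The integers in [9989, 12178] that have all distinct digits: 10234, 10235, 10236, 10237, 10238, 10239, …, 12097, 12098.
378 qualify.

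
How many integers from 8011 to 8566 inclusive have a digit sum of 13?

The integers in [8011, 8566] that have a digit sum of 13: 8014, 8023, 8032, 8041, 8050, 8104, …, 8410, 8500.
20 qualify.

20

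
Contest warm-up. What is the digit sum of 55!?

55! = 12696403353658275925965100847566516959580321051449436762275840000000000000
Sum of its 74 digits: 279.

279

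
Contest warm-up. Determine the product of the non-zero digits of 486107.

1344

4×8×6×1×7 = 1344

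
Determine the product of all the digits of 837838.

32256

8×3×7×8×3×8 = 32256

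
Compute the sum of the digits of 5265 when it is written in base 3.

5

5265 in base 3 is 21020000.
Digit sum: 2+1+0+2+0+0+0+0 = 5.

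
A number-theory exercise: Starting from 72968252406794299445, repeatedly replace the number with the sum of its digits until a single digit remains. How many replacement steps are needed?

2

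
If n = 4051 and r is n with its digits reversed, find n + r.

5555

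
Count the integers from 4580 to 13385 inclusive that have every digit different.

The integers in [4580, 13385] that have every digit different: 4580, 4581, 4582, 4583, 4586, 4587, …, 13297, 13298.
3514 qualify.

3514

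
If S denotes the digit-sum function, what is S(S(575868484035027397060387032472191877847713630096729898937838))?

4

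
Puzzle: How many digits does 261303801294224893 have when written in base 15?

261303801294224893 in base 15 is 8E3E5B7E6B9C2CD, which has 15 digits.

15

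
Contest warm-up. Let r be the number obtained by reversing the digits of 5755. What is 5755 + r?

11330

Reverse of 5755 is 5575.
5755 + 5575 = 11330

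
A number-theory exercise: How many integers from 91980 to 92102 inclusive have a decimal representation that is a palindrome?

The integers in [91980, 92102] that have a decimal representation that is a palindrome: 92029.
1 qualifies.

1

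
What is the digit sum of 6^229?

756

6^229 = 15726654210634032270656150124289021111976179122431321677974019274011382640166908546837599577148941372388499704736414965789661279241023001734088830454240828110400131666779670839296
Sum of its 179 digits: 756.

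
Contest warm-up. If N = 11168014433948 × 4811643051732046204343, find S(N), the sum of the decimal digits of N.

163

11168014433948 × 4811643051732046204343 = 53736499052749095271767471084236164
Sum of its 35 digits: 163.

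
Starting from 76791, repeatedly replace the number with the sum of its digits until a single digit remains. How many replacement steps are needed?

2

76791 → 30 → 3 (2 steps)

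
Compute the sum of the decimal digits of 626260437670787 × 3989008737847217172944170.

206

626260437670787 × 3989008737847217172944170 = 2498158358036791870196241746589990961790
Sum of its 40 digits: 206.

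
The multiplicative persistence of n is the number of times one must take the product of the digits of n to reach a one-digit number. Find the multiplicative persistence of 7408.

1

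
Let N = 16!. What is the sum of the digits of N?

63

16! = 20922789888000
Sum of its 14 digits: 63.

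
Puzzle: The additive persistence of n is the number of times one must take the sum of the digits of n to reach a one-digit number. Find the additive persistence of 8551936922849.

8551936922849 → 71 → 8 (2 steps)

2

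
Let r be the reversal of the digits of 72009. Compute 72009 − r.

-18018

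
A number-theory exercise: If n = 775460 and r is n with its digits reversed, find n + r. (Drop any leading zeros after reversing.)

Reverse of 775460 is 64577.
775460 + 64577 = 840037

840037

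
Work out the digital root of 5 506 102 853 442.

9

5+5+0+6+1+0+2+8+5+3+4+4+2 = 45
4+5 = 9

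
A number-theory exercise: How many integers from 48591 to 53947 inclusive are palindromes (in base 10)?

54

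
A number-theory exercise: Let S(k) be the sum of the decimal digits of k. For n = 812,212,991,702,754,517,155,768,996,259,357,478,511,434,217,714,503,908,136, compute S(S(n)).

11

First digit sum: 254.
2+5+4 = 11.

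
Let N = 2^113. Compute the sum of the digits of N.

158

2^113 = 10384593717069655257060992658440192
Sum of its 35 digits: 158.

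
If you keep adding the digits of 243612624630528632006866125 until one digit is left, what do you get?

9

2+4+3+6+1+2+6+2+4+6+3+0+5+2+8+6+3+2+0+0+6+8+6+6+1+2+5 = 99
9+9 = 18
1+8 = 9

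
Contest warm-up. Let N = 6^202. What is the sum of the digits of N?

711

6^202 = 15365708057232986428691096094675854364347594832761619461837246841664065463786310604686597016267255502685261356800340673914360748658633428725824561309114433536
Sum of its 158 digits: 711.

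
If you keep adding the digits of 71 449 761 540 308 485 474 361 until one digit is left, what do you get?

7+1+4+4+9+7+6+1+5+4+0+3+0+8+4+8+5+4+7+4+3+6+1 = 101
1+0+1 = 2
(Equivalently, 71 449 761 540 308 485 474 361 mod 9 = 2.)

2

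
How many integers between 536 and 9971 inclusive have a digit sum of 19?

The integers in [536, 9971] that have a digit sum of 19: 559, 568, 577, 586, 595, 649, …, 9901, 9910.
650 qualify.

650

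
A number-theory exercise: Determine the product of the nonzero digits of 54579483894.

5×4×5×7×9×4×8×3×8×9×4 = 174182400

174182400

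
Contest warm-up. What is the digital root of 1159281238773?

3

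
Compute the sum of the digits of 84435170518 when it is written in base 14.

84435170518 in base 14 is 412DC0AA46.
Digit sum: 4+1+2+13+12+0+10+10+4+6 = 62.

62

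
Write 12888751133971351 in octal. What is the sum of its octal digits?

65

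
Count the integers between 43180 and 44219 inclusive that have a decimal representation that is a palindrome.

The integers in [43180, 44219] that have a decimal representation that is a palindrome: 43234, 43334, 43434, 43534, 43634, 43734, 43834, 43934, 44044, 44144.
10 qualify.

10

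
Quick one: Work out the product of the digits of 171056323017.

0

1×7×1×0×5×6×3×2×3×0×1×7 = 0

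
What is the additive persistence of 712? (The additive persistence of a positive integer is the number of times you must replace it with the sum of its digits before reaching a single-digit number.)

2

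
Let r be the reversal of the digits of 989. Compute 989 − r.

Reverse of 989 is 989.
989 − 989 = 0

0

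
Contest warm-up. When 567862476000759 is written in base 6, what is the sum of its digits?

567862476000759 in base 6 is 5331424230423411543.
Digit sum: 5+3+3+1+4+2+4+2+3+0+4+2+3+4+1+1+5+4+3 = 54.

54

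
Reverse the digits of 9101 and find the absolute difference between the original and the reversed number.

8082

Reverse of 9101 is 1019.
|9101 − 1019| = 8082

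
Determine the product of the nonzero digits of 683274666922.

62705664

6×8×3×2×7×4×6×6×6×9×2×2 = 62705664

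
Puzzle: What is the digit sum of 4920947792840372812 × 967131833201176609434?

201

4920947792840372812 × 967131833201176609434 = 4759205259976993626238276418706676308408
Sum of its 40 digits: 201.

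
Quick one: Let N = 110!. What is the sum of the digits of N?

657

110! = 15882455415227429404253703127090772871724410234473563207581748318444567162948183030959960131517678520479243672638179990208521148623422266876757623911219200000000000000000000000000
Sum of its 179 digits: 657.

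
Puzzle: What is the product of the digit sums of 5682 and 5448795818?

1239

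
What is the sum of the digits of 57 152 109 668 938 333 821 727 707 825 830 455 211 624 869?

199

5+7+1+5+2+1+0+9+6+6+8+9+3+8+3+3+3+8+2+1+7+2+7+7+0+7+8+2+5+8+3+0+4+5+5+2+1+1+6+2+4+8+6+9 = 199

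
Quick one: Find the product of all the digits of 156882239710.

1×5×6×8×8×2×2×3×9×7×1×0 = 0

0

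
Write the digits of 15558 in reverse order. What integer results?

Reversing 15558 gives 85551.

85551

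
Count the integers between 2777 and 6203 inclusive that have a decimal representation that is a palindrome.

34

The integers in [2777, 6203] that have a decimal representation that is a palindrome: 2882, 2992, 3003, 3113, 3223, 3333, …, 6006, 6116.
34 qualify.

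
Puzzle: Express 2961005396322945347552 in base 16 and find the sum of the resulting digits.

122

2961005396322945347552 in base 16 is A084345FE073E42FE0.
Digit sum: 10+0+8+4+3+4+5+15+14+0+7+3+14+4+2+15+14+0 = 122.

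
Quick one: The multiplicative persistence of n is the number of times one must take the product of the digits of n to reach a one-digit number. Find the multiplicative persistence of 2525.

2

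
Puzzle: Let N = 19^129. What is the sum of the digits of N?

19^129 = 910362841929601593699242915329458527779099306390144333215018898204440341851315851587840460641860627227530174135975712645444059202059862934786573527168118056972572179
Sum of its 165 digits: 730.

730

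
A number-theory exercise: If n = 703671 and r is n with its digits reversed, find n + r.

Reverse of 703671 is 176307.
703671 + 176307 = 879978

879978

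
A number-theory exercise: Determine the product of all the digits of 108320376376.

1×0×8×3×2×0×3×7×6×3×7×6 = 0

0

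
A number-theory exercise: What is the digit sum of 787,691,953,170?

63

7+8+7+6+9+1+9+5+3+1+7+0 = 63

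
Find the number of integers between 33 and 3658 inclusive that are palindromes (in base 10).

The integers in [33, 3658] that are palindromes (in base 10): 33, 44, 55, 66, 77, 88, …, 3443, 3553.
123 qualify.

123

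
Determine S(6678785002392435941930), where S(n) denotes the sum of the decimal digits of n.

6+6+7+8+7+8+5+0+0+2+3+9+2+4+3+5+9+4+1+9+3+0 = 101

101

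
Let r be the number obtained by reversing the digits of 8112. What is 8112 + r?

Reverse of 8112 is 2118.
8112 + 2118 = 10230

10230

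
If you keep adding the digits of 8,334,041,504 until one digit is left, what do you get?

8+3+3+4+0+4+1+5+0+4 = 32
3+2 = 5
(Equivalently, 8,334,041,504 mod 9 = 5.)

5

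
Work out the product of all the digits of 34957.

3×4×9×5×7 = 3780

3780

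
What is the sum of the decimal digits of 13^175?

13^175 = 871137388490409640395143560309770143799567296484682618276610195923425114798052829952314232741777648599474314642343292089884307181148651913000373936229678052101136085486451328340016176212521703557
Sum of its 195 digits: 841.

841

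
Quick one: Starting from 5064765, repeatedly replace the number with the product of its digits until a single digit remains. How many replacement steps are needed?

5064765 → 0 (1 step)

1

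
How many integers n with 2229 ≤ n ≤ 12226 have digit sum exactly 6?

68

The integers in [2229, 12226] that have digit sum exactly 6: 2301, 2310, 2400, 3003, 3012, 3021, …, 12201, 12210.
68 qualify.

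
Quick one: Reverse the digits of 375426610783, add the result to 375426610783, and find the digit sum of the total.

Reversal of 375426610783 is 387016624573; 375426610783 + 387016624573 = 762443235356.
Digit sum of 762443235356: 7+6+2+4+4+3+2+3+5+3+5+6 = 50.

50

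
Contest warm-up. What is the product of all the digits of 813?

8×1×3 = 24

24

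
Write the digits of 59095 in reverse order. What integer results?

Reversing 59095 gives 59095.

59095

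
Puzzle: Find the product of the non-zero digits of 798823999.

7×9×8×8×2×3×9×9×9 = 17635968

17635968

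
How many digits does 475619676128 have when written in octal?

475619676128 in base 8 is 6727511047740, which has 13 digits.

13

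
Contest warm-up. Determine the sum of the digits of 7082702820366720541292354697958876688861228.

209

7+0+8+2+7+0+2+8+2+0+3+6+6+7+2+0+5+4+1+2+9+2+3+5+4+6+9+7+9+5+8+8+7+6+6+8+8+8+6+1+2+2+8 = 209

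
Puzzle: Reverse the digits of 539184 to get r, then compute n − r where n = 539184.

Reverse of 539184 is 481935.
539184 − 481935 = 57249

57249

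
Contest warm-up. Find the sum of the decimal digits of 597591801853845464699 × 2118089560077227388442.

597591801853845464699 × 2118089560077227388442 = 1265752956694369178843822061853749671608958
Sum of its 43 digits: 221.

221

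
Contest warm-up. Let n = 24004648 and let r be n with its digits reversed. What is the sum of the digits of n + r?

Reversal of 24004648 is 84640042; 24004648 + 84640042 = 108644690.
Digit sum of 108644690: 1+0+8+6+4+4+6+9+0 = 38.

38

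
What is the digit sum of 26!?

81

26! = 403291461126605635584000000
Sum of its 27 digits: 81.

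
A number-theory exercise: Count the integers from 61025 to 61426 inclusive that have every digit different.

133

The integers in [61025, 61426] that have every digit different: 61025, 61027, 61028, 61029, 61032, 61034, …, 61423, 61425.
133 qualify.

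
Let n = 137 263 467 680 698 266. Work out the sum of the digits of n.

1+3+7+2+6+3+4+6+7+6+8+0+6+9+8+2+6+6 = 90

90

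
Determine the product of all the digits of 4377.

588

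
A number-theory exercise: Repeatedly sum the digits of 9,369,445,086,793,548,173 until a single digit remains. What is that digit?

2

9+3+6+9+4+4+5+0+8+6+7+9+3+5+4+8+1+7+3 = 101
1+0+1 = 2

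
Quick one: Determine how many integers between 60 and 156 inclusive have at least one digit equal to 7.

The integers in [60, 156] that have at least one digit equal to 7: 67, 70, 71, 72, 73, 74, …, 137, 147.
18 qualify.

18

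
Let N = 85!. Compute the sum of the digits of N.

414

85! = 281710411438055027694947944226061159480056634330574206405101912752560026159795933451040286452340924018275123200000000000000000000
Sum of its 129 digits: 414.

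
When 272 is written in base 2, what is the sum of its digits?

272 in base 2 is 100010000.
Digit sum: 1+0+0+0+1+0+0+0+0 = 2.

2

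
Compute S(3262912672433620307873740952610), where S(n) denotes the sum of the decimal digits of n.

120

3+2+6+2+9+1+2+6+7+2+4+3+3+6+2+0+3+0+7+8+7+3+7+4+0+9+5+2+6+1+0 = 120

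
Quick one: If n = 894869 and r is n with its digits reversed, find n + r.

Reverse of 894869 is 968498.
894869 + 968498 = 1863367

1863367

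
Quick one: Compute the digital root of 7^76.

7

The digital root of n equals n mod 9 (or 9 when 9 | n), so we need 7^76 mod 9.
7^76 ≡ 7 (mod 9), so the digital root is 7.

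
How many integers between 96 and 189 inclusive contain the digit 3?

18

The integers in [96, 189] that contain the digit 3: 103, 113, 123, 130, 131, 132, …, 173, 183.
18 qualify.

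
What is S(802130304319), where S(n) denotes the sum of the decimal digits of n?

8+0+2+1+3+0+3+0+4+3+1+9 = 34

34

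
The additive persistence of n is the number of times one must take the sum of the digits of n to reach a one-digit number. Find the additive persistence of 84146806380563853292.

84146806380563853292 → 91 → 10 → 1 (3 steps)

3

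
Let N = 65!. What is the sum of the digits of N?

351

65! = 8247650592082470666723170306785496252186258551345437492922123134388955774976000000000000000
Sum of its 91 digits: 351.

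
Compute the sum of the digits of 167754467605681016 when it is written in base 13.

167754467605681016 in base 13 is 337B47B556532C08.
Digit sum: 3+3+7+11+4+7+11+5+5+6+5+3+2+12+0+8 = 92.

92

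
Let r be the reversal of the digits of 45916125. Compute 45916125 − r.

Reverse of 45916125 is 52161954.
45916125 − 52161954 = -6245829

-6245829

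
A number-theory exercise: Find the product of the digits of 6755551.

26250

6×7×5×5×5×5×1 = 26250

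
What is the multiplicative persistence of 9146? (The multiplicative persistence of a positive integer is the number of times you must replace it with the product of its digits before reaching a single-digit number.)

3

9146 → 216 → 12 → 2 (3 steps)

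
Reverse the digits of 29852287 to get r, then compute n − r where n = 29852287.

-48373605

Reverse of 29852287 is 78225892.
29852287 − 78225892 = -48373605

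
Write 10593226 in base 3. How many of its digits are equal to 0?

4

10593226 in base 3 is 201221012011201.
The digit 0 appears 4 times.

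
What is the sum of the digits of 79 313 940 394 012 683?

7+9+3+1+3+9+4+0+3+9+4+0+1+2+6+8+3 = 72

72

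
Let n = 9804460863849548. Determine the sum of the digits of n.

86

9+8+0+4+4+6+0+8+6+3+8+4+9+5+4+8 = 86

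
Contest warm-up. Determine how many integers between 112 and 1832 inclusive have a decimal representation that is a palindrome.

96

The integers in [112, 1832] that have a decimal representation that is a palindrome: 121, 131, 141, 151, 161, 171, …, 1661, 1771.
96 qualify.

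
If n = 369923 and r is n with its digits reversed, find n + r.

699886

Reverse of 369923 is 329963.
369923 + 329963 = 699886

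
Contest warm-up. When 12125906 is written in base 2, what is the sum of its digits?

11

12125906 in base 2 is 101110010000011011010010.
Digit sum: 1+0+1+1+1+0+0+1+0+0+0+0+0+1+1+0+1+1+0+1+0+0+1+0 = 11.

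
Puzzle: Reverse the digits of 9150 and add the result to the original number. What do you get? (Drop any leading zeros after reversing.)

Reverse of 9150 is 519.
9150 + 519 = 9669

9669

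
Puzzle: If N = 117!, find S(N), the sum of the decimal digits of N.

738

117! = 3969937160808720895401959629498630647790406360168322301129748464310422041758630649341780708631240196854767624444057168110272995649603642560353748940315749184568295424000000000000000000000000000
Sum of its 193 digits: 738.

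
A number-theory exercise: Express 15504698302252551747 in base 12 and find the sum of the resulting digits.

102

15504698302252551747 in base 12 is 6BA40B1182541BA683.
Digit sum: 6+11+10+4+0+11+1+1+8+2+5+4+1+11+10+6+8+3 = 102.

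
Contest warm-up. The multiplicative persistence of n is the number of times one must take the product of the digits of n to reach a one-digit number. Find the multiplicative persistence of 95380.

1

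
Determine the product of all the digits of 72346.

7×2×3×4×6 = 1008

1008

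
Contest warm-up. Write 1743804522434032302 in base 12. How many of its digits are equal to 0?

1743804522434032302 in base 12 is 95223347015316926.
The digit 0 appears 1 time.

1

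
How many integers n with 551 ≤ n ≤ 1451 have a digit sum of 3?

The integers in [551, 1451] that have a digit sum of 3: 1002, 1011, 1020, 1101, 1110, 1200.
6 qualify.

6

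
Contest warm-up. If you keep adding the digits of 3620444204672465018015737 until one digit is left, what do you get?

3+6+2+0+4+4+4+2+0+4+6+7+2+4+6+5+0+1+8+0+1+5+7+3+7 = 91
9+1 = 10
1+0 = 1
(Equivalently, 3620444204672465018015737 mod 9 = 1.)

1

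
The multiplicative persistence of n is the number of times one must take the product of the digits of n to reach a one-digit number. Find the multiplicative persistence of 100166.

1

100166 → 0 (1 step)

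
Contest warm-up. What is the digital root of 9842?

9+8+4+2 = 23
2+3 = 5
(Equivalently, 9842 mod 9 = 5.)

5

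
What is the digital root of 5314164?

6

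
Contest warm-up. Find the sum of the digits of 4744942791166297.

82

4+7+4+4+9+4+2+7+9+1+1+6+6+2+9+7 = 82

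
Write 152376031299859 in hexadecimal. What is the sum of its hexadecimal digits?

94

152376031299859 in base 16 is 8A95CF37C913.
Digit sum: 8+10+9+5+12+15+3+7+12+9+1+3 = 94.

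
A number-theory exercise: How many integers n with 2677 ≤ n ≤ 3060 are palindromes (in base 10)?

4

The integers in [2677, 3060] that are palindromes (in base 10): 2772, 2882, 2992, 3003.
4 qualify.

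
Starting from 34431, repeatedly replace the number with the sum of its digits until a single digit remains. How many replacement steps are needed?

34431 → 15 → 6 (2 steps)

2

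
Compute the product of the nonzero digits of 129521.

1×2×9×5×2×1 = 180

180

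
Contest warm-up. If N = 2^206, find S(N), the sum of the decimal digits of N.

283

2^206 = 102844034832575377634685573909834406561420991602098741459288064
Sum of its 63 digits: 283.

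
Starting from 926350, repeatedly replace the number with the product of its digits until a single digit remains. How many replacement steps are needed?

926350 → 0 (1 step)

1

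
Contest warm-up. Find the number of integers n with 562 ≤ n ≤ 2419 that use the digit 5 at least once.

The integers in [562, 2419] that use the digit 5 at least once: 562, 563, 564, 565, 566, 567, …, 2405, 2415.
463 qualify.

463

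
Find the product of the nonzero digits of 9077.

9×7×7 = 441

441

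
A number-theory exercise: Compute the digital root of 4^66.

The digital root of n equals n mod 9 (or 9 when 9 | n), so we need 4^66 mod 9.
4^66 ≡ 1 (mod 9), so the digital root is 1.

1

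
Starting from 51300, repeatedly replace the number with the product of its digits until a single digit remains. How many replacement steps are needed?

51300 → 0 (1 step)

1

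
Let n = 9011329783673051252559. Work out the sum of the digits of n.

9+0+1+1+3+2+9+7+8+3+6+7+3+0+5+1+2+5+2+5+5+9 = 93

93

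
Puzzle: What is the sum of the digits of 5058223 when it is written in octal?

30

5058223 in base 8 is 23227257.
Digit sum: 2+3+2+2+7+2+5+7 = 30.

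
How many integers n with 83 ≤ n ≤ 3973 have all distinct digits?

The integers in [83, 3973] that have all distinct digits: 83, 84, 85, 86, 87, 89, …, 3971, 3972.
2164 qualify.

2164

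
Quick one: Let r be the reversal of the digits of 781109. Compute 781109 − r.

-120078

Reverse of 781109 is 901187.
781109 − 901187 = -120078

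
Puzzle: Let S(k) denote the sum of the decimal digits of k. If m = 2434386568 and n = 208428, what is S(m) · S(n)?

1176

S(2434386568) = 2+4+3+4+3+8+6+5+6+8 = 49.
S(208428) = 2+0+8+4+2+8 = 24.
49 · 24 = 1176.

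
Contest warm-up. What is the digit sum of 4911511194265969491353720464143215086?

151

4+9+1+1+5+1+1+1+9+4+2+6+5+9+6+9+4+9+1+3+5+3+7+2+0+4+6+4+1+4+3+2+1+5+0+8+6 = 151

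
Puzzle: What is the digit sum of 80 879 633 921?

8+0+8+7+9+6+3+3+9+2+1 = 56

56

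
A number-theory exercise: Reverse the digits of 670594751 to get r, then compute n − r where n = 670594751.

Reverse of 670594751 is 157495076.
670594751 − 157495076 = 513099675

513099675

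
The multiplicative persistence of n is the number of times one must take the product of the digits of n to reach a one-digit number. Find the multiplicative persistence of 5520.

5520 → 0 (1 step)

1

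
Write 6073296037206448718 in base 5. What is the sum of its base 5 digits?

6073296037206448718 in base 5 is 401421303024233144322324333.
Digit sum: 4+0+1+4+2+1+3+0+3+0+2+4+2+3+3+1+4+4+3+2+2+3+2+4+3+3+3 = 66.

66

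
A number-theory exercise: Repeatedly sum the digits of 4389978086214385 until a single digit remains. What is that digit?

4

4+3+8+9+9+7+8+0+8+6+2+1+4+3+8+5 = 85
8+5 = 13
1+3 = 4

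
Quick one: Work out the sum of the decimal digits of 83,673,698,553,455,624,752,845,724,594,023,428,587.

8+3+6+7+3+6+9+8+5+5+3+4+5+5+6+2+4+7+5+2+8+4+5+7+2+4+5+9+4+0+2+3+4+2+8+5+8+7 = 190

190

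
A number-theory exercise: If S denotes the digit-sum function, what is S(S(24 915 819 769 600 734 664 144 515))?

First digit sum: 117.
1+1+7 = 9.

9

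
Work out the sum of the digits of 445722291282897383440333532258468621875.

175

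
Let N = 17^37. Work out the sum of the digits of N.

197

17^37 = 3362095853201812742282475234995233875224247377
Sum of its 46 digits: 197.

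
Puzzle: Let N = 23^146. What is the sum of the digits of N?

23^146 = 6490289344400827366545277798517808668889193297323562505529636438058752714774528806317147143658291317290037593128685335359250921503340009176394799037453739964207157046909538364225161222458710165625489
Sum of its 199 digits: 907.

907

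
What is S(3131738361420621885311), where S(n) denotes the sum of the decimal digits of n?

3+1+3+1+7+3+8+3+6+1+4+2+0+6+2+1+8+8+5+3+1+1 = 77

77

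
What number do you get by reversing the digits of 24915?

Reversing 24915 gives 51942.

51942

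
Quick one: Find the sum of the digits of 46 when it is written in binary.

4

46 in base 2 is 101110.
Digit sum: 1+0+1+1+1+0 = 4.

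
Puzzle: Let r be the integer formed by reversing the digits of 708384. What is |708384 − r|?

224577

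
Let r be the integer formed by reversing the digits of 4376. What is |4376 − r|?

2358

Reverse of 4376 is 6734.
|4376 − 6734| = 2358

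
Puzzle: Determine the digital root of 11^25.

The digital root of n equals n mod 9 (or 9 when 9 | n), so we need 11^25 mod 9.
11^25 ≡ 2 (mod 9), so the digital root is 2.

2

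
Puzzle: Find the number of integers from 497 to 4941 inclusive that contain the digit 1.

The integers in [497, 4941] that contain the digit 1: 501, 510, 511, 512, 513, 514, …, 4931, 4941.
1903 qualify.

1903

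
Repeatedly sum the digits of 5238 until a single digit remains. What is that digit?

5+2+3+8 = 18
1+8 = 9

9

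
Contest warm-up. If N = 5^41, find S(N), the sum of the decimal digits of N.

5^41 = 45474735088646411895751953125
Sum of its 29 digits: 137.

137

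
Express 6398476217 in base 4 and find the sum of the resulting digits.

32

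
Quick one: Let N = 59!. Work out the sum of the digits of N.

324

59! = 138683118545689835737939019720389406345902876772687432540821294940160000000000000
Sum of its 81 digits: 324.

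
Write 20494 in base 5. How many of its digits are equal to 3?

20494 in base 5 is 1123434.
The digit 3 appears 2 times.

2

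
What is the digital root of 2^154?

7

The digital root of n equals n mod 9 (or 9 when 9 | n), so we need 2^154 mod 9.
2^154 ≡ 7 (mod 9), so the digital root is 7.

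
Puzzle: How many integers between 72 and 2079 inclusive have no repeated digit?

1219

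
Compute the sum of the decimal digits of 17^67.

314

17^67 = 27547217140113004110781593006840291996645123360044229169316532090500266429898209073
Sum of its 83 digits: 314.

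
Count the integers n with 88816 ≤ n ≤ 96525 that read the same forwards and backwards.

77

The integers in [88816, 96525] that read the same forwards and backwards: 88888, 88988, 89098, 89198, 89298, 89398, …, 96369, 96469.
77 qualify.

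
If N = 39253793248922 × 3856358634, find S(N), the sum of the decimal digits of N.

102

39253793248922 × 3856358634 = 151376704512731265892548
Sum of its 24 digits: 102.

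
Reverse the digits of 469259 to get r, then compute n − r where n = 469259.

-483705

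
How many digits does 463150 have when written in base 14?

5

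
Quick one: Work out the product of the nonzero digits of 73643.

7×3×6×4×3 = 1512

1512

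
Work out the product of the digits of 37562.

3×7×5×6×2 = 1260

1260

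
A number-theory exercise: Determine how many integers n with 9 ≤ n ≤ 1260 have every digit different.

815

The integers in [9, 1260] that have every digit different: 9, 10, 12, 13, 14, 15, …, 1259, 1260.
815 qualify.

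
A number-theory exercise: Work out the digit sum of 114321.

1+1+4+3+2+1 = 12

12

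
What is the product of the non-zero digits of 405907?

4×5×9×7 = 1260

1260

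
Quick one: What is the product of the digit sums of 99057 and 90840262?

S(99057) = 9+9+0+5+7 = 30.
S(90840262) = 9+0+8+4+0+2+6+2 = 31.
30 · 31 = 930.

930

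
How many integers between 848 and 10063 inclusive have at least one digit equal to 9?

The integers in [848, 10063] that have at least one digit equal to 9: 849, 859, 869, 879, 889, 890, …, 10049, 10059.
3289 qualify.

3289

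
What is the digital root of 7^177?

The digital root of n equals n mod 9 (or 9 when 9 | n), so we need 7^177 mod 9.
7^177 ≡ 1 (mod 9), so the digital root is 1.

1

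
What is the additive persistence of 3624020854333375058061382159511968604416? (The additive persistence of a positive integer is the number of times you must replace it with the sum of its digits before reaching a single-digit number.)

3624020854333375058061382159511968604416 → 157 → 13 → 4 (3 steps)

3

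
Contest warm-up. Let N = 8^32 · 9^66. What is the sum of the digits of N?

8^32 · 9^66 = 75663287443657887374346452859206578887049714454237090028453213496853577341876792984994840576
Sum of its 92 digits: 468.

468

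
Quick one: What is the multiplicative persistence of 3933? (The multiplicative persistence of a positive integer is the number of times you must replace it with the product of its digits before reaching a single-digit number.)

3933 → 243 → 24 → 8 (3 steps)

3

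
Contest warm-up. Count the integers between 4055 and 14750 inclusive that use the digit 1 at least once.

6362

The integers in [4055, 14750] that use the digit 1 at least once: 4061, 4071, 4081, 4091, 4100, 4101, …, 14749, 14750.
6362 qualify.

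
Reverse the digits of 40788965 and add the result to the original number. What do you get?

97777669

Reverse of 40788965 is 56988704.
40788965 + 56988704 = 97777669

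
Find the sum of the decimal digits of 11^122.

589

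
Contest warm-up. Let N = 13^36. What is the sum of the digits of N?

172

13^36 = 12646218552730347184269489080961456410641
Sum of its 41 digits: 172.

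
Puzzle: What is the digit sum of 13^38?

178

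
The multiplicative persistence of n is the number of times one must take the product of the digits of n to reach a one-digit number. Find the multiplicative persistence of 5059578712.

5059578712 → 0 (1 step)

1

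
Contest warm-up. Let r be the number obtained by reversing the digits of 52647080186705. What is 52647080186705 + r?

Reverse of 52647080186705 is 50768108074625.
52647080186705 + 50768108074625 = 103415188261330

103415188261330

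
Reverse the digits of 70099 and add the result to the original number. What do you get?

169106

Reverse of 70099 is 99007.
70099 + 99007 = 169106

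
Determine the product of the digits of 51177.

245

5×1×1×7×7 = 245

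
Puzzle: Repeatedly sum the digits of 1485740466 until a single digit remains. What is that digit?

9

1+4+8+5+7+4+0+4+6+6 = 45
4+5 = 9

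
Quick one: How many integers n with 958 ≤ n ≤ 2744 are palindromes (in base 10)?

The integers in [958, 2744] that are palindromes (in base 10): 959, 969, 979, 989, 999, 1001, …, 2552, 2662.
22 qualify.

22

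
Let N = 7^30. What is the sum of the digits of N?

7^30 = 22539340290692258087863249
Sum of its 26 digits: 118.

118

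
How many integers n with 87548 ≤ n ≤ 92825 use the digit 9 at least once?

The integers in [87548, 92825] that use the digit 9 at least once: 87549, 87559, 87569, 87579, 87589, 87590, …, 92824, 92825.
4269 qualify.

4269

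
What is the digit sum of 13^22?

121

13^22 = 3211838877954855105157369
Sum of its 25 digits: 121.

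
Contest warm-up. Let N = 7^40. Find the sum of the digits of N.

142

7^40 = 6366805760909027985741435139224001
Sum of its 34 digits: 142.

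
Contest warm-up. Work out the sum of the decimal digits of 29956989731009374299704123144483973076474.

2+9+9+5+6+9+8+9+7+3+1+0+0+9+3+7+4+2+9+9+7+0+4+1+2+3+1+4+4+4+8+3+9+7+3+0+7+6+4+7+4 = 199

199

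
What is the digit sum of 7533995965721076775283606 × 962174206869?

7533995965721076775283606 × 962174206869 = 7249016592871922757935159745588289614
Sum of its 37 digits: 192.

192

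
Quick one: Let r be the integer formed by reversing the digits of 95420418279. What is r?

97281402459

Reversing 95420418279 gives 97281402459.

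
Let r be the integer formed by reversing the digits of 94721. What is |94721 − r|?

81972

Reverse of 94721 is 12749.
|94721 − 12749| = 81972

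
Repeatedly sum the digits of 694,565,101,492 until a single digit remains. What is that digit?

7

6+9+4+5+6+5+1+0+1+4+9+2 = 52
5+2 = 7
(Equivalently, 694,565,101,492 mod 9 = 7.)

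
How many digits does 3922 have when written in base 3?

8

3922 in base 3 is 12101021, which has 8 digits.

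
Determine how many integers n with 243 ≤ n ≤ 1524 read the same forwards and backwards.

The integers in [243, 1524] that read the same forwards and backwards: 252, 262, 272, 282, 292, 303, …, 1331, 1441.
80 qualify.

80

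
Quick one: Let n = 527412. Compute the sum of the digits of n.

21

5+2+7+4+1+2 = 21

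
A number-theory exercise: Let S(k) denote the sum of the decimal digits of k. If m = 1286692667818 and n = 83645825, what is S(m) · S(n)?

S(1286692667818) = 1+2+8+6+6+9+2+6+6+7+8+1+8 = 70.
S(83645825) = 8+3+6+4+5+8+2+5 = 41.
70 · 41 = 2870.

2870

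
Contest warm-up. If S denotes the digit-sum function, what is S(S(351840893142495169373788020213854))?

First digit sum: 143.
1+4+3 = 8.

8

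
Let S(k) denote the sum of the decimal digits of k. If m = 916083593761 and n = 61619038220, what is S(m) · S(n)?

S(916083593761) = 9+1+6+0+8+3+5+9+3+7+6+1 = 58.
S(61619038220) = 6+1+6+1+9+0+3+8+2+2+0 = 38.
58 · 38 = 2204.

2204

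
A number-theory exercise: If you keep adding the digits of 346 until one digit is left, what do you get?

3+4+6 = 13
1+3 = 4
(Equivalently, 346 mod 9 = 4.)

4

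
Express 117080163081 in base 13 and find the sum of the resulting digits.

117080163081 in base 13 is B06B2BC50B.
Digit sum: 11+0+6+11+2+11+12+5+0+11 = 69.

69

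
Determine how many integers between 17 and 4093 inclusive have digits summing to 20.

201

The integers in [17, 4093] that have digits summing to 20: 299, 389, 398, 479, 488, 497, …, 4079, 4088.
201 qualify.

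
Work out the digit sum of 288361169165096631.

2+8+8+3+6+1+1+6+9+1+6+5+0+9+6+6+3+1 = 81

81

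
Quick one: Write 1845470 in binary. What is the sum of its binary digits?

1845470 in base 2 is 111000010100011011110.
Digit sum: 1+1+1+0+0+0+0+1+0+1+0+0+0+1+1+0+1+1+1+1+0 = 11.

11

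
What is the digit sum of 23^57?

305

23^57 = 415419284132315712417280030850401847268465234537470378097327641202361494857303
Sum of its 78 digits: 305.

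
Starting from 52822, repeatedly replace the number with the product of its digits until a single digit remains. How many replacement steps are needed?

2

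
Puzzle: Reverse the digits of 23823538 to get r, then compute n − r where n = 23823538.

-59709294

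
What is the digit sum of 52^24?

208

52^24 = 152784834199652075368661148843397208866816
Sum of its 42 digits: 208.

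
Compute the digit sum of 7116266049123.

7+1+1+6+2+6+6+0+4+9+1+2+3 = 48

48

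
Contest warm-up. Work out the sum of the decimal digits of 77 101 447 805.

44

7+7+1+0+1+4+4+7+8+0+5 = 44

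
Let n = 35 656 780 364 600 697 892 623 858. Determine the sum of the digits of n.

3+5+6+5+6+7+8+0+3+6+4+6+0+0+6+9+7+8+9+2+6+2+3+8+5+8 = 132

132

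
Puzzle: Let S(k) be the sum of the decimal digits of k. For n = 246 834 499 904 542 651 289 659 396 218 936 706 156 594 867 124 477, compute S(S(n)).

First digit sum: 260.
2+6+0 = 8.

8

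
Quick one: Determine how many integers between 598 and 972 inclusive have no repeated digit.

276

The integers in [598, 972] that have no repeated digit: 598, 601, 602, 603, 604, 605, …, 971, 972.
276 qualify.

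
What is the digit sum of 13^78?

451

13^78 = 771936328432730777189183517369830159827426282764863750131729657829597399846468418688729
Sum of its 87 digits: 451.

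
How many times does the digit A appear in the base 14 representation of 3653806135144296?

3653806135144296 in base 14 is 4863B2366A786C.
The digit A appears 1 time.

1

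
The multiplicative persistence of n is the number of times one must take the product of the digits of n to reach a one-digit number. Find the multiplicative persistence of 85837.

85837 → 6720 → 0 (2 steps)

2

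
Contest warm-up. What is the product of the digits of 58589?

14400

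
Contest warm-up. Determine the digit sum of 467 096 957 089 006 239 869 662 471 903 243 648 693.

196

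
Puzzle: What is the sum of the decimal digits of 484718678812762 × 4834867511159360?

119

484718678812762 × 4834867511159360 = 2343550592243911814630983752320
Sum of its 31 digits: 119.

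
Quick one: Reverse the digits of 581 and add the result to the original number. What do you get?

Reverse of 581 is 185.
581 + 185 = 766

766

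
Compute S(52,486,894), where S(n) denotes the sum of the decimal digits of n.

46

5+2+4+8+6+8+9+4 = 46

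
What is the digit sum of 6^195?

6^195 = 54890075078707227468746771028648885332174478569250183834295149040009378800105419112534997343204359220269137791496415873322333492864917083639919700606976
Sum of its 152 digits: 684.

684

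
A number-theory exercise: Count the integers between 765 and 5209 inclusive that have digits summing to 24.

110

The integers in [765, 5209] that have digits summing to 24: 789, 798, 879, 888, 897, 969, …, 4992, 5199.
110 qualify.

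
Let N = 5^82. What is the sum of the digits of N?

5^82 = 2067951531382569187178521730174907133914530277252197265625
Sum of its 58 digits: 247.

247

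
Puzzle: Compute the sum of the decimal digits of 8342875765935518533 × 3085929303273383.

152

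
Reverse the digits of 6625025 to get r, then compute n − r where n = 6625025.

Reverse of 6625025 is 5205266.
6625025 − 5205266 = 1419759

1419759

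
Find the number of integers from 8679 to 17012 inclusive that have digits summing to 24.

The integers in [8679, 17012] that have digits summing to 24: 8682, 8691, 8709, 8718, 8727, 8736, …, 16971, 16980.
365 qualify.

365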